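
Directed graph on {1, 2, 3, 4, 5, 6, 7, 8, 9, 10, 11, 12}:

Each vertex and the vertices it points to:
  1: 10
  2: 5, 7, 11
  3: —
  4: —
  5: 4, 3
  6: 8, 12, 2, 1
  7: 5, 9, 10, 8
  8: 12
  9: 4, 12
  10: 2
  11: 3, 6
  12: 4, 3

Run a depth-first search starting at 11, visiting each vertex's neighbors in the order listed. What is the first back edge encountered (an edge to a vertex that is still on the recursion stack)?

10->2

DFS from 11 (visiting each vertex's neighbors in the order listed); mark gray on enter, black on exit:
11 gray
  3 gray
  3 black
  6 gray
    8 gray
      12 gray
        4 gray
        4 black
        12→3: 3 black — skip
      12 black
    8 black
    6→12: 12 black — skip
    2 gray
      5 gray
        5→4: 4 black — skip
        5→3: 3 black — skip
      5 black
      7 gray
        7→5: 5 black — skip
        9 gray
          9→4: 4 black — skip
          9→12: 12 black — skip
        9 black
        10 gray
          10→2: 2 is gray → back edge
First back edge: 10 → 2.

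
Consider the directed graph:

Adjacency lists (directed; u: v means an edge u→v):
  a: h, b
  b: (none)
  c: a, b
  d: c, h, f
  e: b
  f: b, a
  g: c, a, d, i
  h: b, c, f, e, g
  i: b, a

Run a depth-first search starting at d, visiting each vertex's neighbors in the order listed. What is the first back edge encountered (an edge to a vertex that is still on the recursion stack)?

h->c

DFS from d (visiting each vertex's neighbors in the order listed); mark gray on enter, black on exit:
d gray
  c gray
    a gray
      h gray
        b gray
        b black
        h→c: c is gray → back edge
First back edge: h → c.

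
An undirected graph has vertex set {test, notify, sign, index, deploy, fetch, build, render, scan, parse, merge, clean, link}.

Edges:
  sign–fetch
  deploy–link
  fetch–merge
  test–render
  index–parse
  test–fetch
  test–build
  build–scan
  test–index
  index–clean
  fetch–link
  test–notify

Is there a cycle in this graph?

DFS, tracking each vertex's parent; an edge to a visited non-parent vertex closes a cycle.
Start from deploy:
visit deploy (parent –)
  visit link (parent deploy)
    visit fetch (parent link)
      visit merge (parent fetch)
        merge–fetch: parent, skip
      visit test (parent fetch)
        visit notify (parent test)
          notify–test: parent, skip
        visit index (parent test)
          index–test: parent, skip
          visit parse (parent index)
            parse–index: parent, skip
          visit clean (parent index)
            clean–index: parent, skip
        visit build (parent test)
          visit scan (parent build)
            scan–build: parent, skip
          build–test: parent, skip
        test–fetch: parent, skip
        visit render (parent test)
          render–test: parent, skip
      fetch–link: parent, skip
      visit sign (parent fetch)
        sign–fetch: parent, skip
    link–deploy: parent, skip
No non-parent visited neighbor found — the graph is a forest.

No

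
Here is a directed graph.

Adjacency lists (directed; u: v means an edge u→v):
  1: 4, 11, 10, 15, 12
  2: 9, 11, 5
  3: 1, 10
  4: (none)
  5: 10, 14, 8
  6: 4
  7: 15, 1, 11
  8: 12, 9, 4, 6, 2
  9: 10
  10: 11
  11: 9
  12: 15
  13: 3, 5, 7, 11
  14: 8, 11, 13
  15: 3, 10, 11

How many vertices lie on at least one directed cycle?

A vertex is on a directed cycle iff it belongs to a strongly connected component of size ≥ 2 (or has a self-loop).
The vertices on cycles are {1, 2, 3, 5, 8, 9, 10, 11, 12, 13, 14, 15} — 12 in total.

12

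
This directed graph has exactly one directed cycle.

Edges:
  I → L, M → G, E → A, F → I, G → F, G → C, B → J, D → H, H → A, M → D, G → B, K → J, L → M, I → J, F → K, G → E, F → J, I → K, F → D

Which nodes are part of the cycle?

F, G, I, L, M

DFS with gray/black marking from M:
M gray
  D gray
    H gray
      A gray
      A black
    H black
  D black
  G gray
    C gray
    C black
    E gray
      E→A: A black — skip
    E black
    B gray
      J gray
      J black
    B black
    F gray
      I gray
        L gray
          L→M: M is gray → back edge
Back edge closes the cycle M → G → F → I → L → M; its vertices are {F, G, I, L, M}.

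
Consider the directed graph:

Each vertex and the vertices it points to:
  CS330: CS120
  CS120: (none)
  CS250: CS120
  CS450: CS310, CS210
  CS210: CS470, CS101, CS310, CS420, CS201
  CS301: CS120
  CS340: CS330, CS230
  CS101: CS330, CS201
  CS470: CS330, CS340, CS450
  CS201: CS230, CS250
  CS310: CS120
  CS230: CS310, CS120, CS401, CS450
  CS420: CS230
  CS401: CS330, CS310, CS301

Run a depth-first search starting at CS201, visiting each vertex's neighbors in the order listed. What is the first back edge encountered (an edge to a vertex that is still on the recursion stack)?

DFS from CS201 (visiting each vertex's neighbors in the order listed); mark gray on enter, black on exit:
CS201 gray
  CS230 gray
    CS310 gray
      CS120 gray
      CS120 black
    CS310 black
    CS230→CS120: CS120 black — skip
    CS401 gray
      CS330 gray
        CS330→CS120: CS120 black — skip
      CS330 black
      CS401→CS310: CS310 black — skip
      CS301 gray
        CS301→CS120: CS120 black — skip
      CS301 black
    CS401 black
    CS450 gray
      CS450→CS310: CS310 black — skip
      CS210 gray
        CS470 gray
          CS470→CS330: CS330 black — skip
          CS340 gray
            CS340→CS330: CS330 black — skip
            CS340→CS230: CS230 is gray → back edge
First back edge: CS340 → CS230.

CS340→CS230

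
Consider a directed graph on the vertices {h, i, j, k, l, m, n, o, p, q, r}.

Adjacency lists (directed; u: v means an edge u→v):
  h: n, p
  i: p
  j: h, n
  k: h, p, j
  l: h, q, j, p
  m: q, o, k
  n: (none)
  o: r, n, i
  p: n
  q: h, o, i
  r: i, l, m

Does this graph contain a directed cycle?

Yes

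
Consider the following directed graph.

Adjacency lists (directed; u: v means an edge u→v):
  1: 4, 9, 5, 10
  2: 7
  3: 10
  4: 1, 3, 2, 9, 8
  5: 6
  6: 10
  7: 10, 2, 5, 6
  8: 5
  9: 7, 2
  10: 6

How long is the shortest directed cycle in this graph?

For each vertex v, BFS finds the shortest path from v back to v.
The shortest such closed walk is 1 → 4 → 1, length 2.

2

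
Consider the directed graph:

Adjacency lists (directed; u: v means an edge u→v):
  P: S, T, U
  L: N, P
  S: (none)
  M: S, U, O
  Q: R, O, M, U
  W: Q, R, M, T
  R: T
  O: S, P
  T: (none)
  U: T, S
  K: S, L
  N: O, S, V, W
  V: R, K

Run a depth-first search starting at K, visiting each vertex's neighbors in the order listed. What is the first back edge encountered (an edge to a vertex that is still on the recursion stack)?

V->K

DFS from K (visiting each vertex's neighbors in the order listed); mark gray on enter, black on exit:
K gray
  S gray
  S black
  L gray
    N gray
      O gray
        O→S: S black — skip
        P gray
          P→S: S black — skip
          T gray
          T black
          U gray
            U→T: T black — skip
            U→S: S black — skip
          U black
        P black
      O black
      N→S: S black — skip
      V gray
        R gray
          R→T: T black — skip
        R black
        V→K: K is gray → back edge
First back edge: V → K.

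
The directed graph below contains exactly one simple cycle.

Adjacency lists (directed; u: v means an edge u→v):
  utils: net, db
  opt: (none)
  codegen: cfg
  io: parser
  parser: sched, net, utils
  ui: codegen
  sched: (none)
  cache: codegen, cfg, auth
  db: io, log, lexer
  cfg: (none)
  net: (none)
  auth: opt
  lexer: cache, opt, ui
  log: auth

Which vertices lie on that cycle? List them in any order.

db, io, utils, parser

DFS with gray/black marking from db:
db gray
  io gray
    parser gray
      sched gray
      sched black
      net gray
      net black
      utils gray
        utils→net: net black — skip
        utils→db: db is gray → back edge
Back edge closes the cycle db → io → parser → utils → db; its vertices are {db, io, utils, parser}.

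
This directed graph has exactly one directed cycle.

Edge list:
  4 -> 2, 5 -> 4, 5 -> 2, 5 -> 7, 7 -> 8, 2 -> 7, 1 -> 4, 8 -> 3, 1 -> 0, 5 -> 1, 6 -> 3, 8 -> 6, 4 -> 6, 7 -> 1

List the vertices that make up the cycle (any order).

DFS with gray/black marking from 7:
7 gray
  1 gray
    0 gray
    0 black
    4 gray
      6 gray
        3 gray
        3 black
      6 black
      2 gray
        2→7: 7 is gray → back edge
Back edge closes the cycle 7 → 1 → 4 → 2 → 7; its vertices are {1, 2, 4, 7}.

1, 2, 4, 7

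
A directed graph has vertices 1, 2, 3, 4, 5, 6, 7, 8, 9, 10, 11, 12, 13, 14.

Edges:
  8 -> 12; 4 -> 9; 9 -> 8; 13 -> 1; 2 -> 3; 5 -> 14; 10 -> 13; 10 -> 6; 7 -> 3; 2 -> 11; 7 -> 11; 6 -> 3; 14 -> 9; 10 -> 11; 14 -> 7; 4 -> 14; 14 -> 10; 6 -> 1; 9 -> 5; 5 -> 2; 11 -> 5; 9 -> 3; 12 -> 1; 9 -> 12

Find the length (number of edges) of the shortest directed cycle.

3

For each vertex v, BFS finds the shortest path from v back to v.
The shortest such closed walk is 14 → 9 → 5 → 14, length 3.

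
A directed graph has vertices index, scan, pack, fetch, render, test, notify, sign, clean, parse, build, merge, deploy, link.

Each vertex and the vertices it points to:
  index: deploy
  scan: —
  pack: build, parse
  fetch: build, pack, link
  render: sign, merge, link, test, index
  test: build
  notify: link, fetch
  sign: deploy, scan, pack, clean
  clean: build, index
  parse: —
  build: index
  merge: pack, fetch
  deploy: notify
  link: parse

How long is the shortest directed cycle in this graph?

For each vertex v, BFS finds the shortest path from v back to v.
The shortest such closed walk is index → deploy → notify → fetch → build → index, length 5.

5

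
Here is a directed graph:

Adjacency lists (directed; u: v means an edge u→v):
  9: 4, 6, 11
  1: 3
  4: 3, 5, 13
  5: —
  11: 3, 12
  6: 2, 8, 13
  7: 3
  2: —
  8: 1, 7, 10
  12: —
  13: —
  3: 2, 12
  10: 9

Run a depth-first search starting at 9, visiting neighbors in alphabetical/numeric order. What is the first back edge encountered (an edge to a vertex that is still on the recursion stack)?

10->9

DFS from 9 (visiting neighbors in alphabetical/numeric order); mark gray on enter, black on exit:
9 gray
  4 gray
    3 gray
      2 gray
      2 black
      12 gray
      12 black
    3 black
    5 gray
    5 black
    13 gray
    13 black
  4 black
  6 gray
    6→2: 2 black — skip
    8 gray
      1 gray
        1→3: 3 black — skip
      1 black
      7 gray
        7→3: 3 black — skip
      7 black
      10 gray
        10→9: 9 is gray → back edge
First back edge: 10 → 9.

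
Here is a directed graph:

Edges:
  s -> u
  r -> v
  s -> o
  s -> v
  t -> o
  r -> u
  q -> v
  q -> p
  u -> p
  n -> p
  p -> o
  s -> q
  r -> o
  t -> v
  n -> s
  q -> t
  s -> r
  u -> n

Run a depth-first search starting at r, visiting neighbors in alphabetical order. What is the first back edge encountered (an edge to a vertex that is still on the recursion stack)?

s→r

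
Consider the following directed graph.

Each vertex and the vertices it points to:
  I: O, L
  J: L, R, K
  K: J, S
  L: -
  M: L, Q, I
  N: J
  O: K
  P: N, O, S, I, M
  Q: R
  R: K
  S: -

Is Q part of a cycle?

No

Q lies on a cycle iff there is a path from Q back to itself.
Exploring from Q, it never reaches itself; equivalently, its strongly connected component is a singleton.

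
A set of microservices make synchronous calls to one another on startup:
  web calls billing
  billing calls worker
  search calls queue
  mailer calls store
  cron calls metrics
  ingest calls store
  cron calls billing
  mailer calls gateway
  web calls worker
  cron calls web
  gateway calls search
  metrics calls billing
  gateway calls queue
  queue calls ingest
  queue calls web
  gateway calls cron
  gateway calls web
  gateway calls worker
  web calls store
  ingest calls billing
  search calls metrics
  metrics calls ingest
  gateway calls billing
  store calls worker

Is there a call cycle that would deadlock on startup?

No

DFS with white/gray/black marking, starting from mailer:
mailer gray
  gateway gray
    search gray
      metrics gray
        ingest gray
          billing gray
            worker gray
            worker black
          billing black
          store gray
            store→worker: worker black — skip
          store black
        ingest black
        metrics→billing: billing black — skip
      metrics black
      queue gray
        web gray
          web→worker: worker black — skip
          web→billing: billing black — skip
          web→store: store black — skip
        web black
        queue→ingest: ingest black — skip
      queue black
    search black
    gateway→web: web black — skip
    cron gray
      cron→billing: billing black — skip
      cron→metrics: metrics black — skip
      cron→web: web black — skip
    cron black
    gateway→billing: billing black — skip
    gateway→queue: queue black — skip
    gateway→worker: worker black — skip
  gateway black
  mailer→store: store black — skip
mailer black
Every edge goes to a white or black vertex — no back edge, so the graph is acyclic.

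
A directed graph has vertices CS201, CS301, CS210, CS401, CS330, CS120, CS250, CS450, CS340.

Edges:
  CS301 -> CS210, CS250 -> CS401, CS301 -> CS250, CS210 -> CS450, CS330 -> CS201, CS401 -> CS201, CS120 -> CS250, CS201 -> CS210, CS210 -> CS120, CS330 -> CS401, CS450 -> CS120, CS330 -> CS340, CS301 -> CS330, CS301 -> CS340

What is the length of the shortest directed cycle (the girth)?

5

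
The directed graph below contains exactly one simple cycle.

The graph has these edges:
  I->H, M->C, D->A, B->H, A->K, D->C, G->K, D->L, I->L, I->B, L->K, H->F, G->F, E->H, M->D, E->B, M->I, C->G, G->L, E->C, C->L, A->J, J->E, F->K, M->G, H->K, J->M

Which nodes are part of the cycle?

DFS with gray/black marking from J:
J gray
  M gray
    G gray
      L gray
        K gray
        K black
      L black
      G→K: K black — skip
      F gray
        F→K: K black — skip
      F black
    G black
    C gray
      C→L: L black — skip
      C→G: G black — skip
    C black
    I gray
      H gray
        H→K: K black — skip
        H→F: F black — skip
      H black
      B gray
        B→H: H black — skip
      B black
      I→L: L black — skip
    I black
    D gray
      D→L: L black — skip
      A gray
        A→K: K black — skip
        A→J: J is gray → back edge
Back edge closes the cycle J → M → D → A → J; its vertices are {A, D, J, M}.

A, D, J, M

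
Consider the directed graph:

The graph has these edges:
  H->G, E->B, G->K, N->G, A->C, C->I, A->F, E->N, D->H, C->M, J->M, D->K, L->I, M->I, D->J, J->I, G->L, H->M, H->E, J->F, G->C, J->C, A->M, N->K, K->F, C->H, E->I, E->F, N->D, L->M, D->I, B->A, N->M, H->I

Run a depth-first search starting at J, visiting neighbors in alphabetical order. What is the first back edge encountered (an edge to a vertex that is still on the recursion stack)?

A→C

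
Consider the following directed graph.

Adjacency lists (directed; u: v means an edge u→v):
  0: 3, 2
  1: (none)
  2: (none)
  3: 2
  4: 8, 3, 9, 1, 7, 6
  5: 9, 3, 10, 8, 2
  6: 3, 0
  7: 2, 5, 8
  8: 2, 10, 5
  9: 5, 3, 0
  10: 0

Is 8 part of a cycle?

Yes

8 is on a cycle iff 8 can reach itself via ≥1 edge.
8 → 5 → 8 — yes.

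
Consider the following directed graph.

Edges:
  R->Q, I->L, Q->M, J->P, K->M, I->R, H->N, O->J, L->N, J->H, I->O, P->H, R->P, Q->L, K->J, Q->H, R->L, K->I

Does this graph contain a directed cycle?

DFS with white/gray/black marking, starting from Q:
Q gray
  M gray
  M black
  L gray
    N gray
    N black
  L black
  H gray
    H→N: N black — skip
  H black
Q black
K gray
  K→M: M black — skip
  J gray
    P gray
      P→H: H black — skip
    P black
    J→H: H black — skip
  J black
  I gray
    R gray
      R→L: L black — skip
      R→Q: Q black — skip
      R→P: P black — skip
    R black
    O gray
      O→J: J black — skip
    O black
    I→L: L black — skip
  I black
K black
Every edge goes to a white or black vertex — no back edge, so the graph is acyclic.

No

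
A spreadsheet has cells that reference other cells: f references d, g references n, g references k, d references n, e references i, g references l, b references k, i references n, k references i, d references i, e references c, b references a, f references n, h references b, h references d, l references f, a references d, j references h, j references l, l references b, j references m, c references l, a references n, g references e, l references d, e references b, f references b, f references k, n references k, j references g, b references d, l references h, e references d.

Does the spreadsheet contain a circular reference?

Yes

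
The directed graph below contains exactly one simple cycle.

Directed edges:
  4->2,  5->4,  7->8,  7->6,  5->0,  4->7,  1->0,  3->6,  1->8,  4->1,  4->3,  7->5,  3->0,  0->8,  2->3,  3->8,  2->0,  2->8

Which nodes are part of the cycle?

DFS with gray/black marking from 4:
4 gray
  7 gray
    6 gray
    6 black
    5 gray
      0 gray
        8 gray
        8 black
      0 black
      5→4: 4 is gray → back edge
Back edge closes the cycle 4 → 7 → 5 → 4; its vertices are {4, 5, 7}.

4, 5, 7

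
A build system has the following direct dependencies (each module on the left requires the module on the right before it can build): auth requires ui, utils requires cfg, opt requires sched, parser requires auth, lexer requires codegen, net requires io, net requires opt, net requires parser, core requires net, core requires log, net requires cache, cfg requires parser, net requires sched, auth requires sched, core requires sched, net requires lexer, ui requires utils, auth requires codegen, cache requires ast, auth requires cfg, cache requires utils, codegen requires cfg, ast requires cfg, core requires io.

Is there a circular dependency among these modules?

Yes

DFS with white/gray/black marking, starting from utils:
utils gray
  cfg gray
    parser gray
      auth gray
        sched gray
        sched black
        auth→cfg: cfg is gray → back edge
Back edge found, so a cycle exists: cfg → parser → auth → cfg.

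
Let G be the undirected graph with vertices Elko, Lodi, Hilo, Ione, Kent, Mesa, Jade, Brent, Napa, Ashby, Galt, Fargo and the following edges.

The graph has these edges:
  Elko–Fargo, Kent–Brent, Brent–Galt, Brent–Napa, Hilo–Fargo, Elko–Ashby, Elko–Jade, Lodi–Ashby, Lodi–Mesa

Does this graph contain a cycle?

No

DFS, tracking each vertex's parent; an edge to a visited non-parent vertex closes a cycle.
Start from Elko:
visit Elko (parent –)
  visit Fargo (parent Elko)
    visit Hilo (parent Fargo)
      Hilo–Fargo: parent, skip
    Fargo–Elko: parent, skip
  visit Jade (parent Elko)
    Jade–Elko: parent, skip
  visit Ashby (parent Elko)
    Ashby–Elko: parent, skip
    visit Lodi (parent Ashby)
      Lodi–Ashby: parent, skip
      visit Mesa (parent Lodi)
        Mesa–Lodi: parent, skip
visit Ione (parent –)
visit Kent (parent –)
  visit Brent (parent Kent)
    Brent–Kent: parent, skip
    visit Galt (parent Brent)
      Galt–Brent: parent, skip
    visit Napa (parent Brent)
      Napa–Brent: parent, skip
No non-parent visited neighbor found — the graph is a forest.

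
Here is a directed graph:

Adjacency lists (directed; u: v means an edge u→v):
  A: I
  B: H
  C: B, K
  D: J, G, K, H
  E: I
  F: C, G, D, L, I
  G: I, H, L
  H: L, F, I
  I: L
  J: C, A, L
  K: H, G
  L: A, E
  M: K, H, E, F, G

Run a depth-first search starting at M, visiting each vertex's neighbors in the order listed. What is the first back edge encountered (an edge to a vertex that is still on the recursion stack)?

I->L

DFS from M (visiting each vertex's neighbors in the order listed); mark gray on enter, black on exit:
M gray
  K gray
    H gray
      L gray
        A gray
          I gray
            I→L: L is gray → back edge
First back edge: I → L.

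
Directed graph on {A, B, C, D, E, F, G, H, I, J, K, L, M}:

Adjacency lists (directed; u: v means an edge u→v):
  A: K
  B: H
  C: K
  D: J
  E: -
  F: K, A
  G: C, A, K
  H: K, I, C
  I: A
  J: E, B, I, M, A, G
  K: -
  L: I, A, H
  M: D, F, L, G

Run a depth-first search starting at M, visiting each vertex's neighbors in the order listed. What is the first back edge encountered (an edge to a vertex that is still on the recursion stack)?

DFS from M (visiting each vertex's neighbors in the order listed); mark gray on enter, black on exit:
M gray
  D gray
    J gray
      E gray
      E black
      B gray
        H gray
          K gray
          K black
          I gray
            A gray
              A→K: K black — skip
            A black
          I black
          C gray
            C→K: K black — skip
          C black
        H black
      B black
      J→I: I black — skip
      J→M: M is gray → back edge
First back edge: J → M.

J→M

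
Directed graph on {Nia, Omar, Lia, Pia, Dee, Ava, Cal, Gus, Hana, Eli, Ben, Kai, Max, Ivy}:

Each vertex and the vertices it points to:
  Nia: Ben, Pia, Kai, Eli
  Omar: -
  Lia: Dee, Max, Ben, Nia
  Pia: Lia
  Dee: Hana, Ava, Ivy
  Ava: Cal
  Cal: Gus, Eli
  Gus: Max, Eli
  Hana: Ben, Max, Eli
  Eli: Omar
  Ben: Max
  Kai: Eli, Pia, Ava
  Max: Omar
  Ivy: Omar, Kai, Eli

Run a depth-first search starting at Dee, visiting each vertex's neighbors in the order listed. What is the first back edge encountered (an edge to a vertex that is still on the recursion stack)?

DFS from Dee (visiting each vertex's neighbors in the order listed); mark gray on enter, black on exit:
Dee gray
  Hana gray
    Ben gray
      Max gray
        Omar gray
        Omar black
      Max black
    Ben black
    Hana→Max: Max black — skip
    Eli gray
      Eli→Omar: Omar black — skip
    Eli black
  Hana black
  Ava gray
    Cal gray
      Gus gray
        Gus→Max: Max black — skip
        Gus→Eli: Eli black — skip
      Gus black
      Cal→Eli: Eli black — skip
    Cal black
  Ava black
  Ivy gray
    Ivy→Omar: Omar black — skip
    Kai gray
      Kai→Eli: Eli black — skip
      Pia gray
        Lia gray
          Lia→Dee: Dee is gray → back edge
First back edge: Lia → Dee.

Lia->Dee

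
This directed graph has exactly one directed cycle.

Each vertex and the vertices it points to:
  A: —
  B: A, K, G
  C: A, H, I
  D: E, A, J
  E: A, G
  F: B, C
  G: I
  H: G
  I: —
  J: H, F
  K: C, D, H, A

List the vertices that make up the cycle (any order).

DFS with gray/black marking from D:
D gray
  E gray
    A gray
    A black
    G gray
      I gray
      I black
    G black
  E black
  D→A: A black — skip
  J gray
    H gray
      H→G: G black — skip
    H black
    F gray
      B gray
        B→A: A black — skip
        K gray
          C gray
            C→A: A black — skip
            C→H: H black — skip
            C→I: I black — skip
          C black
          K→D: D is gray → back edge
Back edge closes the cycle D → J → F → B → K → D; its vertices are {B, D, F, J, K}.

B, D, F, J, K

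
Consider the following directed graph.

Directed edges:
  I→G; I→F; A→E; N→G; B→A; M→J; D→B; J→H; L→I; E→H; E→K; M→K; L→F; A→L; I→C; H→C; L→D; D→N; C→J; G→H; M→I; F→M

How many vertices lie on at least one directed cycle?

10

A vertex is on a directed cycle iff it belongs to a strongly connected component of size ≥ 2 (or has a self-loop).
The vertices on cycles are {A, B, C, D, F, H, I, J, L, M} — 10 in total.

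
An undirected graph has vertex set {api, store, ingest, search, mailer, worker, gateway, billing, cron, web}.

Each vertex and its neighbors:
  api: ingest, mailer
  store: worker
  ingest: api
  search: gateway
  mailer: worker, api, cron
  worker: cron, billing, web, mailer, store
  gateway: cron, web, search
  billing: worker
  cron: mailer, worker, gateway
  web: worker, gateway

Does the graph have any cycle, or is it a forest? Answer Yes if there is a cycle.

Yes

DFS, tracking each vertex's parent; an edge to a visited non-parent vertex closes a cycle.
Start from cron:
visit cron (parent –)
  visit mailer (parent cron)
    visit worker (parent mailer)
      worker–cron: cron visited and ≠ parent → cycle
Cycle: cron – mailer – worker – cron.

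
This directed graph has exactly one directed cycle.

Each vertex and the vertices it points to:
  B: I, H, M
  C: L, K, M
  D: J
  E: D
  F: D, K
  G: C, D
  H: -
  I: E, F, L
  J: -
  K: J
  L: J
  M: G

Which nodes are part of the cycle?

DFS with gray/black marking from M:
M gray
  G gray
    C gray
      L gray
        J gray
        J black
      L black
      K gray
        K→J: J black — skip
      K black
      C→M: M is gray → back edge
Back edge closes the cycle M → G → C → M; its vertices are {C, G, M}.

C, G, M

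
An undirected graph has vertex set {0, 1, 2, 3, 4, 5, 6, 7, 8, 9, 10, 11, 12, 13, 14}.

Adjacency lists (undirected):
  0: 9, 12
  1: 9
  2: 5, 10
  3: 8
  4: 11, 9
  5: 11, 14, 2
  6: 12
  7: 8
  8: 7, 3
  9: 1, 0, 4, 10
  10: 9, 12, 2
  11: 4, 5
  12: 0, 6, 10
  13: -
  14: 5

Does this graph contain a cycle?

DFS, tracking each vertex's parent; an edge to a visited non-parent vertex closes a cycle.
Start from 7:
visit 7 (parent –)
  visit 8 (parent 7)
    8–7: parent, skip
    visit 3 (parent 8)
      3–8: parent, skip
visit 0 (parent –)
  visit 9 (parent 0)
    visit 1 (parent 9)
      1–9: parent, skip
    9–0: parent, skip
    visit 4 (parent 9)
      visit 11 (parent 4)
        11–4: parent, skip
        visit 5 (parent 11)
          5–11: parent, skip
          visit 14 (parent 5)
            14–5: parent, skip
          visit 2 (parent 5)
            2–5: parent, skip
            visit 10 (parent 2)
              10–9: 9 visited and ≠ parent → cycle
Cycle: 9 – 4 – 11 – 5 – 2 – 10 – 9.

Yes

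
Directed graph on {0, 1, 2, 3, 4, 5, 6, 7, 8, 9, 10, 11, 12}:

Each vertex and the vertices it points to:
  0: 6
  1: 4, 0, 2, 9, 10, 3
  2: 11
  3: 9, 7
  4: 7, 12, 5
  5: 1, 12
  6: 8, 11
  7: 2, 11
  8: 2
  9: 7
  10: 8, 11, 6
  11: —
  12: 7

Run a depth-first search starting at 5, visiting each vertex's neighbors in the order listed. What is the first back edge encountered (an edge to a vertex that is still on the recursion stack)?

4→5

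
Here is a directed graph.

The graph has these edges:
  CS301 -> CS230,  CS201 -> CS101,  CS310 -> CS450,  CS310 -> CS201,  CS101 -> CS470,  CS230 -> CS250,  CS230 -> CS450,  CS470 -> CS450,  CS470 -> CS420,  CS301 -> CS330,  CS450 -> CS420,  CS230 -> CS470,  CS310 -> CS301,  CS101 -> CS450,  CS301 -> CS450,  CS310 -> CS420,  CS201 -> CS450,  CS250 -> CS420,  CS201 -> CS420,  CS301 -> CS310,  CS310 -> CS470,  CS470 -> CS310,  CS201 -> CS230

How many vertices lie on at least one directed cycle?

A vertex is on a directed cycle iff it belongs to a strongly connected component of size ≥ 2 (or has a self-loop).
The vertices on cycles are {CS101, CS201, CS230, CS301, CS310, CS470} — 6 in total.

6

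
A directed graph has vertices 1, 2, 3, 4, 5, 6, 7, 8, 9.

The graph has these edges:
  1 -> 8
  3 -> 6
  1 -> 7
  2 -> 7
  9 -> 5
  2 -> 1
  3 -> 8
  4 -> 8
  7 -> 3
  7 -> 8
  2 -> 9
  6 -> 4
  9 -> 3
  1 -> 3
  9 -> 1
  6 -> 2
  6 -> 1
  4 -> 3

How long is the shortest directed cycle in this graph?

3

For each vertex v, BFS finds the shortest path from v back to v.
The shortest such closed walk is 1 → 3 → 6 → 1, length 3.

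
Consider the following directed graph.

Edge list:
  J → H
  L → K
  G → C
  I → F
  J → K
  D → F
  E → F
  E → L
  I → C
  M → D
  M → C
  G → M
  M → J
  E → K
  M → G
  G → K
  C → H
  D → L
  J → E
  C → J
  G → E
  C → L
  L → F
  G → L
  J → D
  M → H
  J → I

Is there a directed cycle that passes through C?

Yes

C is on a cycle iff C can reach itself via ≥1 edge.
C → J → I → C — yes.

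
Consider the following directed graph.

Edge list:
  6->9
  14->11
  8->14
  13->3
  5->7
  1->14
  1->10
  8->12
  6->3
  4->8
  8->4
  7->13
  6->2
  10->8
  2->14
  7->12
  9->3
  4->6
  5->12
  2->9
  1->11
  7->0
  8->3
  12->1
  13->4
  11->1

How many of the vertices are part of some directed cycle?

9

A vertex is on a directed cycle iff it belongs to a strongly connected component of size ≥ 2 (or has a self-loop).
The vertices on cycles are {1, 2, 4, 6, 8, 10, 11, 12, 14} — 9 in total.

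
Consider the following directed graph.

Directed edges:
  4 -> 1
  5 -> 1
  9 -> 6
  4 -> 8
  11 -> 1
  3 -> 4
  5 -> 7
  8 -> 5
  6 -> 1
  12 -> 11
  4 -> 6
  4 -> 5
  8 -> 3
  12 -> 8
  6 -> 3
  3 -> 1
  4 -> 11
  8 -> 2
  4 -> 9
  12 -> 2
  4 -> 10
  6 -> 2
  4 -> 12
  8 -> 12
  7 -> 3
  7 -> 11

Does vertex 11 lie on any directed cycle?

11 lies on a cycle iff there is a path from 11 back to itself.
Exploring from 11, it never reaches itself; equivalently, its strongly connected component is a singleton.

No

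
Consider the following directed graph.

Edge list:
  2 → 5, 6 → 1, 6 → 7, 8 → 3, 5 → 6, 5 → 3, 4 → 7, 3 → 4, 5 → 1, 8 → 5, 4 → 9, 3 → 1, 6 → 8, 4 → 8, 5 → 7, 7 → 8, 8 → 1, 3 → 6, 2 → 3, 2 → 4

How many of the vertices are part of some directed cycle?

A vertex is on a directed cycle iff it belongs to a strongly connected component of size ≥ 2 (or has a self-loop).
The vertices on cycles are {3, 4, 5, 6, 7, 8} — 6 in total.

6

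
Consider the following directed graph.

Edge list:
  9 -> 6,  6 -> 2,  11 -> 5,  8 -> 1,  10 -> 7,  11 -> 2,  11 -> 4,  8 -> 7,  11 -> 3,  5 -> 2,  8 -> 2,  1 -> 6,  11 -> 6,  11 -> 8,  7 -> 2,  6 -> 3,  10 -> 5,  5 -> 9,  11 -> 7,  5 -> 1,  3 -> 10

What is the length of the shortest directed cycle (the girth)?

For each vertex v, BFS finds the shortest path from v back to v.
The shortest such closed walk is 3 → 10 → 5 → 9 → 6 → 3, length 5.

5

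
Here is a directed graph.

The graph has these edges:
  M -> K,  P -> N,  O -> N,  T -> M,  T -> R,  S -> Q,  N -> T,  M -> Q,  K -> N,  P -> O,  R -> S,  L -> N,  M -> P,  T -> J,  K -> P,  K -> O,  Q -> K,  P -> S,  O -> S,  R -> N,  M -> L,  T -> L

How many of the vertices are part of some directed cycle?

10

A vertex is on a directed cycle iff it belongs to a strongly connected component of size ≥ 2 (or has a self-loop).
The vertices on cycles are {K, L, M, N, O, P, Q, R, S, T} — 10 in total.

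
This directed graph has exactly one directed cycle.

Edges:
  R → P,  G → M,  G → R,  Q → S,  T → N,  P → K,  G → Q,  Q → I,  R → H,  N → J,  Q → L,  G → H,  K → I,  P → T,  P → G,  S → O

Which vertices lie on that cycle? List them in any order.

DFS with gray/black marking from P:
P gray
  K gray
    I gray
    I black
  K black
  T gray
    N gray
      J gray
      J black
    N black
  T black
  G gray
    Q gray
      L gray
      L black
      Q→I: I black — skip
      S gray
        O gray
        O black
      S black
    Q black
    R gray
      H gray
      H black
      R→P: P is gray → back edge
Back edge closes the cycle P → G → R → P; its vertices are {G, P, R}.

G, P, R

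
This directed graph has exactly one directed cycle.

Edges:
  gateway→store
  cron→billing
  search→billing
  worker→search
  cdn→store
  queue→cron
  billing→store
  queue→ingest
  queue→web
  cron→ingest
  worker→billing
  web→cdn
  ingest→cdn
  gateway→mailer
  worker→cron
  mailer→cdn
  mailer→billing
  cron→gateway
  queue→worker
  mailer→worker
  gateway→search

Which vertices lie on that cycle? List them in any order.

cron, mailer, worker, gateway

DFS with gray/black marking from cron:
cron gray
  billing gray
    store gray
    store black
  billing black
  ingest gray
    cdn gray
      cdn→store: store black — skip
    cdn black
  ingest black
  gateway gray
    gateway→store: store black — skip
    search gray
      search→billing: billing black — skip
    search black
    mailer gray
      mailer→billing: billing black — skip
      mailer→cdn: cdn black — skip
      worker gray
        worker→billing: billing black — skip
        worker→cron: cron is gray → back edge
Back edge closes the cycle cron → gateway → mailer → worker → cron; its vertices are {cron, mailer, worker, gateway}.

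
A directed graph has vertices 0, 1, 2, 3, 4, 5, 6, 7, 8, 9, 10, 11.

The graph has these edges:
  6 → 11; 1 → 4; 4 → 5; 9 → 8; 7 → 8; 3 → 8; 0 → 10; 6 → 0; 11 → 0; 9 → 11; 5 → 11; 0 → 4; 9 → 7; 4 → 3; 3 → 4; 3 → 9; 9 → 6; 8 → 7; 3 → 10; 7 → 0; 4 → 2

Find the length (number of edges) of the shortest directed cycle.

2

For each vertex v, BFS finds the shortest path from v back to v.
The shortest such closed walk is 4 → 3 → 4, length 2.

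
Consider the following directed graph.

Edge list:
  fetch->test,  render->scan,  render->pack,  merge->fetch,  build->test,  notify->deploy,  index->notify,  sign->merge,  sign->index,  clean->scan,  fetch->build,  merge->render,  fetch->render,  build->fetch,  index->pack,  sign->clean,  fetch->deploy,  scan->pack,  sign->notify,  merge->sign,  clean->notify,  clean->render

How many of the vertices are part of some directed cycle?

A vertex is on a directed cycle iff it belongs to a strongly connected component of size ≥ 2 (or has a self-loop).
The vertices on cycles are {sign, build, fetch, merge} — 4 in total.

4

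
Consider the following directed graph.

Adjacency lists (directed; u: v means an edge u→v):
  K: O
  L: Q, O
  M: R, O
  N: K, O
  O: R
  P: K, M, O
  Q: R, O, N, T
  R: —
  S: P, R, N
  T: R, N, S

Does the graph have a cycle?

No

DFS with white/gray/black marking, starting from Q:
Q gray
  R gray
  R black
  O gray
    O→R: R black — skip
  O black
  N gray
    K gray
      K→O: O black — skip
    K black
    N→O: O black — skip
  N black
  T gray
    T→R: R black — skip
    T→N: N black — skip
    S gray
      P gray
        P→K: K black — skip
        M gray
          M→R: R black — skip
          M→O: O black — skip
        M black
        P→O: O black — skip
      P black
      S→R: R black — skip
      S→N: N black — skip
    S black
  T black
Q black
L gray
  L→Q: Q black — skip
  L→O: O black — skip
L black
Every edge goes to a white or black vertex — no back edge, so the graph is acyclic.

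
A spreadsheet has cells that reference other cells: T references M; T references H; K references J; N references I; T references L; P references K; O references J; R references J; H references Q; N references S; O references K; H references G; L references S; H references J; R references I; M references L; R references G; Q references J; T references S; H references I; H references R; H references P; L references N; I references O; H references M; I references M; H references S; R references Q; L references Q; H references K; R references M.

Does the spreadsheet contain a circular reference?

Yes

DFS with white/gray/black marking, starting from J:
J gray
J black
G gray
G black
H gray
  R gray
    M gray
      L gray
        Q gray
          Q→J: J black — skip
        Q black
        S gray
        S black
        N gray
          I gray
            I→M: M is gray → back edge
Back edge found, so a cycle exists: M → L → N → I → M.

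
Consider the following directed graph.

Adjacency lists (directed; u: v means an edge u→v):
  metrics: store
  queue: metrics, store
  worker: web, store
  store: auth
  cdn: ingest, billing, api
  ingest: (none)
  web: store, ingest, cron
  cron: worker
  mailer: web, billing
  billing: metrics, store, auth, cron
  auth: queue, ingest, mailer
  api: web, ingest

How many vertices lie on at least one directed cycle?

9

A vertex is on a directed cycle iff it belongs to a strongly connected component of size ≥ 2 (or has a self-loop).
The vertices on cycles are {web, auth, cron, queue, store, mailer, worker, billing, metrics} — 9 in total.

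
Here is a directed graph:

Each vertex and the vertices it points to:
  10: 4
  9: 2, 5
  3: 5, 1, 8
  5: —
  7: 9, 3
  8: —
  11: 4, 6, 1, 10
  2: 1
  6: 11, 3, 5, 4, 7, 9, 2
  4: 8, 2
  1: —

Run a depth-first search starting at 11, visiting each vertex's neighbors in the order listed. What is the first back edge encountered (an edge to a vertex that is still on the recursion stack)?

6→11

DFS from 11 (visiting each vertex's neighbors in the order listed); mark gray on enter, black on exit:
11 gray
  4 gray
    8 gray
    8 black
    2 gray
      1 gray
      1 black
    2 black
  4 black
  6 gray
    6→11: 11 is gray → back edge
First back edge: 6 → 11.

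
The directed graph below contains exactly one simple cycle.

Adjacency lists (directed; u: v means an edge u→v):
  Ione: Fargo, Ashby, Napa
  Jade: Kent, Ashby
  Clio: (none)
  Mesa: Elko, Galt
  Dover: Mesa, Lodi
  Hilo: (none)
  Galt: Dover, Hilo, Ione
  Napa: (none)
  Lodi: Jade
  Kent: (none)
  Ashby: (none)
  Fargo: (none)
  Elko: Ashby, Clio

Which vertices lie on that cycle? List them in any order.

DFS with gray/black marking from Galt:
Galt gray
  Dover gray
    Mesa gray
      Elko gray
        Ashby gray
        Ashby black
        Clio gray
        Clio black
      Elko black
      Mesa→Galt: Galt is gray → back edge
Back edge closes the cycle Galt → Dover → Mesa → Galt; its vertices are {Galt, Mesa, Dover}.

Galt, Mesa, Dover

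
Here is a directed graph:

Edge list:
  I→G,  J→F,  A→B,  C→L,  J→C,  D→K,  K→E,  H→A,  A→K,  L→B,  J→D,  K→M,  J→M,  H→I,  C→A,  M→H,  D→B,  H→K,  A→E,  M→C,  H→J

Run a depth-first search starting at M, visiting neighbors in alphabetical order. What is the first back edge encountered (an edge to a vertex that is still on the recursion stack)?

K->M

DFS from M (visiting neighbors in alphabetical order); mark gray on enter, black on exit:
M gray
  C gray
    A gray
      B gray
      B black
      E gray
      E black
      K gray
        K→E: E black — skip
        K→M: M is gray → back edge
First back edge: K → M.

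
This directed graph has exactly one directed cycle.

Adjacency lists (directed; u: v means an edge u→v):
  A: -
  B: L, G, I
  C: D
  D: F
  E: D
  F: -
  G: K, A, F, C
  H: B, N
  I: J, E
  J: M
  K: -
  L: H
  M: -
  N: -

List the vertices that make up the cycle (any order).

B, H, L

DFS with gray/black marking from H:
H gray
  B gray
    L gray
      L→H: H is gray → back edge
Back edge closes the cycle H → B → L → H; its vertices are {B, H, L}.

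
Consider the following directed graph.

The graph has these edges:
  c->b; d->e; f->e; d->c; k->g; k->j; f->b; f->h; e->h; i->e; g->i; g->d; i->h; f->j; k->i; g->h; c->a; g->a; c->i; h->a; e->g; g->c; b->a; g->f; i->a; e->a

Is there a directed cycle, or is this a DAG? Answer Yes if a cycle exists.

Yes

DFS with white/gray/black marking, starting from e:
e gray
  a gray
  a black
  h gray
    h→a: a black — skip
  h black
  g gray
    i gray
      i→a: a black — skip
      i→e: e is gray → back edge
Back edge found, so a cycle exists: e → g → i → e.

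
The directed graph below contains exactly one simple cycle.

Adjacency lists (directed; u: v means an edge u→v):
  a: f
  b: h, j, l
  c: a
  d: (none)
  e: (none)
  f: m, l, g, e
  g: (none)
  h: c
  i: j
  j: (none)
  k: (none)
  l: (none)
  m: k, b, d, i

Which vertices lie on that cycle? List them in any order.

DFS with gray/black marking from f:
f gray
  m gray
    k gray
    k black
    b gray
      h gray
        c gray
          a gray
            a→f: f is gray → back edge
Back edge closes the cycle f → m → b → h → c → a → f; its vertices are {a, b, c, f, h, m}.

a, b, c, f, h, m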